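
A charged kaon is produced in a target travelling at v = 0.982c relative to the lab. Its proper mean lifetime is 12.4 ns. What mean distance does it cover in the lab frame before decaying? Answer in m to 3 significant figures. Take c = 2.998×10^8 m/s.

d ≈ 19.3 m

γ = 1/√(1 − 0.982²) = 5.2943
Dilated lifetime: Δt = γτ₀ = 5.2943 × 12.4 ns = 65.650 ns
d = vΔt = 0.982c × 65.650 ns = 2.9440×10^8 m/s × 6.5650×10^-8 s = 19.3 m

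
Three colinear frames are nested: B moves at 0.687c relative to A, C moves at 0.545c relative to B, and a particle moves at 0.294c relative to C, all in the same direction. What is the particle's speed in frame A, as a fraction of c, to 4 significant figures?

Compose boost 2: (0.545 + 0.687)/(1 + 0.545×0.687) = 1.232/1.37441 = 0.896381
Compose boost 3: (0.294 + 0.896381)/(1 + 0.294×0.896381) = 1.19038/1.26354 = 0.9421

u ≈ 0.9421c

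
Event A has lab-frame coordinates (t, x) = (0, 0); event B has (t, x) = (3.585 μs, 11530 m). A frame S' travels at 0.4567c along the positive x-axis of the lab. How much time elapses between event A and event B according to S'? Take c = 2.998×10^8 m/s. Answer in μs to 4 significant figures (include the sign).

γ = 1/√(1 − 0.4567²) = 1.12407
Δt' = γ(Δt − vΔx/c²) = 1.12407 × (3.585 μs − 0.4567×11530 m / (2.998×10^8 m/s))
= 1.12407 × (-13.9792 μs) = -15.71 μs

Δt' ≈ -15.71 μs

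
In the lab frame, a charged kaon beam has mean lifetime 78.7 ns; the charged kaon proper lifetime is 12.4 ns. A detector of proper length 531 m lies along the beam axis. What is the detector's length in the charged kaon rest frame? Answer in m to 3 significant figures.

L ≈ 83.7 m

Time dilation ⇒ γ = Δt/τ₀ = 78.7/12.4 = 6.3468
Length contraction: L = L₀/γ = 531/6.3468 = 83.7 m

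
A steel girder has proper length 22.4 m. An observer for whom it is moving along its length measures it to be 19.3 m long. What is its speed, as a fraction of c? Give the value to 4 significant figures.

γ = L₀/L = 22.4/19.3 = 1.16062
β = √(1 − 1/γ²) = 0.5076

β ≈ 0.5076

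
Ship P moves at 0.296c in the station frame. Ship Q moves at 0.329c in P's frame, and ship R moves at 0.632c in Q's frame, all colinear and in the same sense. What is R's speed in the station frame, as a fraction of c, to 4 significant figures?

Compose boost 2: (0.329 + 0.296)/(1 + 0.329×0.296) = 0.6250/1.09738 = 0.569536
Compose boost 3: (0.632 + 0.569536)/(1 + 0.632×0.569536) = 1.20154/1.35995 = 0.8835

u ≈ 0.8835c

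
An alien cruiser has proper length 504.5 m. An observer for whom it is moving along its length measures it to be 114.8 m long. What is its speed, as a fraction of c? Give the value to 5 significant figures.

β ≈ 0.97377

γ = L₀/L = 504.5/114.8 = 4.394599
β = √(1 − 1/γ²) = 0.97377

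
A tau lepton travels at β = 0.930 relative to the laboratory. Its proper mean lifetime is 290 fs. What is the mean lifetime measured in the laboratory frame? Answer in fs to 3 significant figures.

Δt ≈ 789 fs

γ = 1/√(1 − 0.930²) = 2.7206
Time dilation: Δt = γτ₀ = 2.7206 × 290 fs = 789 fs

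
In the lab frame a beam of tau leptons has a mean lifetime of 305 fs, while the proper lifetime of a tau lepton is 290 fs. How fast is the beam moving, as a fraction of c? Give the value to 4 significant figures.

γ = Δt/τ₀ = 305/290 = 1.05172
β = √(1 − 1/γ²) = √(1 − 1/1.05172²) = 0.3097

β ≈ 0.3097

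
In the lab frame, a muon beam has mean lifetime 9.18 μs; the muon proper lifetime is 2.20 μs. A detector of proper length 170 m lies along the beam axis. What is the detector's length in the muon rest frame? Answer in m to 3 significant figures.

Time dilation ⇒ γ = Δt/τ₀ = 9.18/2.20 = 4.1727
Length contraction: L = L₀/γ = 170/4.1727 = 40.7 m

L ≈ 40.7 m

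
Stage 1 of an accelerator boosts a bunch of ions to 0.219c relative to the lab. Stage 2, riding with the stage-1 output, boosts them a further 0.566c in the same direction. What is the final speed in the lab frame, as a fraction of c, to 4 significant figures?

u ≈ 0.6984c

Compose boost 2: (0.566 + 0.219)/(1 + 0.566×0.219) = 0.7850/1.12395 = 0.6984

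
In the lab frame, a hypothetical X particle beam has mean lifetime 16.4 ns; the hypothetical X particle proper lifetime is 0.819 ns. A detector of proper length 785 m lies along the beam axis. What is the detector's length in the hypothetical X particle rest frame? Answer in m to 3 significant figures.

Time dilation ⇒ γ = Δt/τ₀ = 16.4/0.819 = 20.024
Length contraction: L = L₀/γ = 785/20.024 = 39.2 m

L ≈ 39.2 m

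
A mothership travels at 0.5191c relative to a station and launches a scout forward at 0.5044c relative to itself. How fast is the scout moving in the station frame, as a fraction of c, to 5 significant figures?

Compose boost 2: (0.5044 + 0.5191)/(1 + 0.5044×0.5191) = 1.0235/1.261834 = 0.81112

u ≈ 0.81112c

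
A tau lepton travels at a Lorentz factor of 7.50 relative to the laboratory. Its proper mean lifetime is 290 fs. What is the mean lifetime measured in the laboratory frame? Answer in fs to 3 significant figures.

Δt ≈ 2180 fs

γ = 7.50 (given)
Time dilation: Δt = γτ₀ = 7.50 × 290 fs = 2180 fs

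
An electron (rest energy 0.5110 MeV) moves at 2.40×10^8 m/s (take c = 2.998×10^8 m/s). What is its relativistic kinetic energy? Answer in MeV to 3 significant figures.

β = v/c = 2.40×10^8 / 2.998×10^8 = 0.80053
γ = 1/√(1 − 0.80053²) = 1.6686
K = (γ − 1)m₀c² = (1.6686 − 1) × 0.5110 MeV = 0.66865 × 0.5110 MeV = 0.342 MeV

K ≈ 0.342 MeV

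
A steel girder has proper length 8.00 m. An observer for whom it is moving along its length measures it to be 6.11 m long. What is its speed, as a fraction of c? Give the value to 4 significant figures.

β ≈ 0.6455

γ = L₀/L = 8.00/6.11 = 1.30933
β = √(1 − 1/γ²) = 0.6455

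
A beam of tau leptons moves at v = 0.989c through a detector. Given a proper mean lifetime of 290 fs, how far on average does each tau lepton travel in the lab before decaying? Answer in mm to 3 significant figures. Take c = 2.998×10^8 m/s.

d ≈ 0.581 mm

γ = 1/√(1 − 0.989²) = 6.7606
Dilated lifetime: Δt = γτ₀ = 6.7606 × 290 fs = 1960.6 fs
d = vΔt = 0.989c × 1960.6 fs = 2.9650×10^8 m/s × 1.9606×10^-12 s = 0.581 mm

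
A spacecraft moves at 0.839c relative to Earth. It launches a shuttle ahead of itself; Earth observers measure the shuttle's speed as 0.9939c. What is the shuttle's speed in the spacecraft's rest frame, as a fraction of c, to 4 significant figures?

u' ≈ 0.9325c

Inverse velocity addition: u' = (u − v)/(1 − uv/c²)
= (0.9939 − 0.839)/(1 − 0.9939×0.839) = 0.1549/0.166118 = 0.9325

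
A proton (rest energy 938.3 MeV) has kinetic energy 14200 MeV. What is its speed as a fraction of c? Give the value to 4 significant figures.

β ≈ 0.9981

γ = 1 + K/(m₀c²) = 1 + 14200/938.3 = 16.1338
β = √(1 − 1/γ²) = 0.9981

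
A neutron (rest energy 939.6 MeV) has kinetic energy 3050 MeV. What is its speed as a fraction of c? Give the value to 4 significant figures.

β ≈ 0.9719

γ = 1 + K/(m₀c²) = 1 + 3050/939.6 = 4.24606
β = √(1 − 1/γ²) = 0.9719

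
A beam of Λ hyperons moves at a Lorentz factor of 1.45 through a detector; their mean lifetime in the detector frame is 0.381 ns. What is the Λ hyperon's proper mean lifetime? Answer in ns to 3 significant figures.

τ₀ ≈ 0.263 ns

γ = 1.45 (given)
Proper time: τ₀ = Δt/γ = 0.381/1.45 = 0.263 ns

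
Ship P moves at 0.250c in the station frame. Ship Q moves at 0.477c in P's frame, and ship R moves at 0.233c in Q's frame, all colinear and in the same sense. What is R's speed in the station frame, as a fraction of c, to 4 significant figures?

u ≈ 0.7665c

Compose boost 2: (0.477 + 0.250)/(1 + 0.477×0.250) = 0.7270/1.11925 = 0.649542
Compose boost 3: (0.233 + 0.649542)/(1 + 0.233×0.649542) = 0.882542/1.15134 = 0.7665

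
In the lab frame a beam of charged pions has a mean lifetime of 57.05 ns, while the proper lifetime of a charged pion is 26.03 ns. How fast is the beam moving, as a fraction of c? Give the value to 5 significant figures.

γ = Δt/τ₀ = 57.05/26.03 = 2.191702
β = √(1 − 1/γ²) = √(1 − 1/2.191702²) = 0.88984

β ≈ 0.88984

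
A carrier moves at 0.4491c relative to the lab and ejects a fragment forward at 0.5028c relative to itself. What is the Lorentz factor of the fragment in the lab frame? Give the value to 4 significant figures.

γ ≈ 1.587

u_lab = (0.5028 + 0.4491)/(1 + 0.5028×0.4491) = 0.95190/1.225807 = 0.7765493
γ = 1/√(1 − 0.7765493²) = 1.587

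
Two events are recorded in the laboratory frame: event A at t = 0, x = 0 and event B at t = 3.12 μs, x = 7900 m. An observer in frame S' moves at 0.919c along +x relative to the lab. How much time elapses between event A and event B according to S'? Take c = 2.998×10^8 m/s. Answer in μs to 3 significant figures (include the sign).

Δt' ≈ -53.5 μs

γ = 1/√(1 − 0.919²) = 2.5364
Δt' = γ(Δt − vΔx/c²) = 2.5364 × (3.12 μs − 0.919×7900 m / (2.998×10^8 m/s))
= 2.5364 × (-21.096 μs) = -53.5 μs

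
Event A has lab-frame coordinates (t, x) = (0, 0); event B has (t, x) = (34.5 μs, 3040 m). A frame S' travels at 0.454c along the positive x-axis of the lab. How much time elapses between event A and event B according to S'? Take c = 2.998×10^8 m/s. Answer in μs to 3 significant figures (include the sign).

γ = 1/√(1 − 0.454²) = 1.1223
Δt' = γ(Δt − vΔx/c²) = 1.1223 × (34.5 μs − 0.454×3040 m / (2.998×10^8 m/s))
= 1.1223 × (29.896 μs) = 33.6 μs

Δt' ≈ 33.6 μs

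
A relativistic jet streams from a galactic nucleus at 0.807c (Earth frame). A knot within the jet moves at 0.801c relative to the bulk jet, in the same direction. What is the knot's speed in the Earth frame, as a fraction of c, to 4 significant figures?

Relativistic velocity addition: u = (u' + v)/(1 + u'v/c²)
= (0.801 + 0.807)/(1 + 0.801×0.807) = 1.608/1.64641 = 0.9767

u ≈ 0.9767c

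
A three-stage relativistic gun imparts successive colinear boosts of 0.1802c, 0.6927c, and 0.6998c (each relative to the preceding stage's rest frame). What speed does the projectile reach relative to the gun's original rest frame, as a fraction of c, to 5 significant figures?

Compose boost 2: (0.6927 + 0.1802)/(1 + 0.6927×0.1802) = 0.87290/1.124825 = 0.7760321
Compose boost 3: (0.6998 + 0.7760321)/(1 + 0.6998×0.7760321) = 1.475832/1.543067 = 0.95643

u ≈ 0.95643c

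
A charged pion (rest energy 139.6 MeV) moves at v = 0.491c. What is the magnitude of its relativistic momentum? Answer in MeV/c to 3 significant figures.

γ = 1/√(1 − 0.491²) = 1.1479
p = γβm₀c = 1.1479 × 0.491 × 139.6 MeV/c = 78.7 MeV/c

p ≈ 78.7 MeV/c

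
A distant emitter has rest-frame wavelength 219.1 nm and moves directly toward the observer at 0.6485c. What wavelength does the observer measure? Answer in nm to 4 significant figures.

λ_obs ≈ 101.2 nm

Relativistic Doppler: λ_obs = λ_src √((1−β)/(1+β))
= 219.1 × √(0.351500/1.64850) = 219.1 × 0.461762 = 101.2 nm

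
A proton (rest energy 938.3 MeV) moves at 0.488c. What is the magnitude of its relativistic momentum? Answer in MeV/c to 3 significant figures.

p ≈ 525 MeV/c

γ = 1/√(1 − 0.488²) = 1.1457
p = γβm₀c = 1.1457 × 0.488 × 938.3 MeV/c = 525 MeV/c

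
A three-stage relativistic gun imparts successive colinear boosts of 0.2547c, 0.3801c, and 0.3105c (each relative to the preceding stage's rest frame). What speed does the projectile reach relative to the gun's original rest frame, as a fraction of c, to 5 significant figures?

u ≈ 0.75380c

Compose boost 2: (0.3801 + 0.2547)/(1 + 0.3801×0.2547) = 0.63480/1.096811 = 0.5787686
Compose boost 3: (0.3105 + 0.5787686)/(1 + 0.3105×0.5787686) = 0.8892686/1.179708 = 0.75380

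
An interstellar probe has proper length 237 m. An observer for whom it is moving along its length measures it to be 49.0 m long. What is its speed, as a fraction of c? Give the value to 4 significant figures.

β ≈ 0.9784

γ = L₀/L = 237/49.0 = 4.83673
β = √(1 − 1/γ²) = 0.9784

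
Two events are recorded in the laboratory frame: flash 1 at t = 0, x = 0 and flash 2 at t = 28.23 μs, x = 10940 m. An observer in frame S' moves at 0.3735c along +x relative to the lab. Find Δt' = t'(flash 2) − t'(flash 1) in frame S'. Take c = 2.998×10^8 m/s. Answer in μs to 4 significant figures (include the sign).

γ = 1/√(1 − 0.3735²) = 1.07802
Δt' = γ(Δt − vΔx/c²) = 1.07802 × (28.23 μs − 0.3735×10940 m / (2.998×10^8 m/s))
= 1.07802 × (14.6006 μs) = 15.74 μs

Δt' ≈ 15.74 μs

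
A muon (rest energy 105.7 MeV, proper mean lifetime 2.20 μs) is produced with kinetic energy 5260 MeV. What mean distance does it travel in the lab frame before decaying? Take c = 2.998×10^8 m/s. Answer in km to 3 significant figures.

γ = 1 + K/(m₀c²) = 1 + 5260/105.7 = 50.763
β = √(1 − 1/γ²) = 0.99981
Dilated lifetime: γτ₀ = 50.763 × 2.20 μs = 111.68 μs
d = βc·γτ₀ = 0.99981 × (2.998×10^8 m/s) × 0.00011168 s = 33.5 km

d ≈ 33.5 km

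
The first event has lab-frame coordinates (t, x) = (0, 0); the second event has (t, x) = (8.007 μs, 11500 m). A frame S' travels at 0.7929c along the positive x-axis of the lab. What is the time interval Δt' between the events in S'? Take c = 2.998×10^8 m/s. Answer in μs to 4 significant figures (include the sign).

γ = 1/√(1 − 0.7929²) = 1.64109
Δt' = γ(Δt − vΔx/c²) = 1.64109 × (8.007 μs − 0.7929×11500 m / (2.998×10^8 m/s))
= 1.64109 × (-22.4078 μs) = -36.77 μs

Δt' ≈ -36.77 μs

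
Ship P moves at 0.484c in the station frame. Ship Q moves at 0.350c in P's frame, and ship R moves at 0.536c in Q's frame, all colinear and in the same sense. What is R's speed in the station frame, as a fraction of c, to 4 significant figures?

Compose boost 2: (0.350 + 0.484)/(1 + 0.350×0.484) = 0.8340/1.16940 = 0.713186
Compose boost 3: (0.536 + 0.713186)/(1 + 0.536×0.713186) = 1.24919/1.38227 = 0.9037

u ≈ 0.9037c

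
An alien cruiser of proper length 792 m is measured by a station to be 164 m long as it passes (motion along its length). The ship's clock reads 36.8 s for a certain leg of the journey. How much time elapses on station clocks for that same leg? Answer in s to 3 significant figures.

Length contraction ⇒ γ = L₀/L = 792/164 = 4.8293
Time dilation: Δt = γτ₀ = 4.8293 × 36.8 s = 178 s

Δt ≈ 178 s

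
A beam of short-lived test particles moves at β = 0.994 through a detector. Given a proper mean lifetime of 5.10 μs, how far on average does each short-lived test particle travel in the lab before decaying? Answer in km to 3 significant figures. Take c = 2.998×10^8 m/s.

d ≈ 13.9 km

γ = 1/√(1 − 0.994²) = 9.1424
Dilated lifetime: Δt = γτ₀ = 9.1424 × 5.10 μs = 46.626 μs
d = vΔt = 0.994c × 46.626 μs = 2.9800×10^8 m/s × 4.6626×10^-5 s = 13.9 km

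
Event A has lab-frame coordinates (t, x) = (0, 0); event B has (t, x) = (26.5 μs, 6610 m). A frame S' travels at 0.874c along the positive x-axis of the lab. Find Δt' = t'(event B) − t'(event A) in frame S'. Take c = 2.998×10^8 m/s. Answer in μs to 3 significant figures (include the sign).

γ = 1/√(1 − 0.874²) = 2.0579
Δt' = γ(Δt − vΔx/c²) = 2.0579 × (26.5 μs − 0.874×6610 m / (2.998×10^8 m/s))
= 2.0579 × (7.2300 μs) = 14.9 μs

Δt' ≈ 14.9 μs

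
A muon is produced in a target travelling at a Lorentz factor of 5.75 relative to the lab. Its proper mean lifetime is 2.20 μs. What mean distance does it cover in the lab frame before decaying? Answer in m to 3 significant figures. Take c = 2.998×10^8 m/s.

β = √(1 − 1/γ²) = √(1 − 1/5.75²) = 0.98476
Dilated lifetime: Δt = γτ₀ = 5.75 × 2.20 μs = 12.650 μs
d = vΔt = 0.98476c × 12.650 μs = 2.9523×10^8 m/s × 1.2650×10^-5 s = 3730 m

d ≈ 3730 m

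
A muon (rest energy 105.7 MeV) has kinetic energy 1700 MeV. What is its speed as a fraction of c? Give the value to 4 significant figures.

β ≈ 0.9983

γ = 1 + K/(m₀c²) = 1 + 1700/105.7 = 17.0833
β = √(1 − 1/γ²) = 0.9983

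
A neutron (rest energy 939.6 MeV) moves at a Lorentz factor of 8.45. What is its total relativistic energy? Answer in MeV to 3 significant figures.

γ = 8.45 (given)
E = γm₀c² = 8.45 × 939.6 MeV = 7940 MeV

E ≈ 7940 MeV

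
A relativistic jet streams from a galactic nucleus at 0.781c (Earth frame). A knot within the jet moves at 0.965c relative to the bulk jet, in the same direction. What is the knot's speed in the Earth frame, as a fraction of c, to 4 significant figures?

u ≈ 0.9956c

Relativistic velocity addition: u = (u' + v)/(1 + u'v/c²)
= (0.965 + 0.781)/(1 + 0.965×0.781) = 1.746/1.75367 = 0.9956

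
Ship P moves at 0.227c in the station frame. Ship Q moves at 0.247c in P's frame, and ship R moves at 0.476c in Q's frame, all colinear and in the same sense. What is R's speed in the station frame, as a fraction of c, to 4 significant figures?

Compose boost 2: (0.247 + 0.227)/(1 + 0.247×0.227) = 0.4740/1.05607 = 0.448834
Compose boost 3: (0.476 + 0.448834)/(1 + 0.476×0.448834) = 0.924834/1.21365 = 0.7620

u ≈ 0.7620c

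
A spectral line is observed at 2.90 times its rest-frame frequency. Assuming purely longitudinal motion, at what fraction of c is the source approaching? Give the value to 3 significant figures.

f_obs/f_src = √((1+β)/(1−β)) = 2.90  ⇒  (1+β)/(1−β) = 8.4100
β = |1 − D²|/(1 + D²) = |1 − 8.4100|/(1 + 8.4100) = 0.787

β ≈ 0.787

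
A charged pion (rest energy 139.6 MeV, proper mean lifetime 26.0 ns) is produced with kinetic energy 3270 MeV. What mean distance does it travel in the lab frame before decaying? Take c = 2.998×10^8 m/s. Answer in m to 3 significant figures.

d ≈ 190 m

γ = 1 + K/(m₀c²) = 1 + 3270/139.6 = 24.424
β = √(1 − 1/γ²) = 0.99916
Dilated lifetime: γτ₀ = 24.424 × 26.0 ns = 635.03 ns
d = βc·γτ₀ = 0.99916 × (2.998×10^8 m/s) × 6.3503×10^-7 s = 190 m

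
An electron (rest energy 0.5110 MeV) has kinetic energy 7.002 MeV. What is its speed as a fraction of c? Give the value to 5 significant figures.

β ≈ 0.99768

γ = 1 + K/(m₀c²) = 1 + 7.002/0.5110 = 14.70254
β = √(1 − 1/γ²) = 0.99768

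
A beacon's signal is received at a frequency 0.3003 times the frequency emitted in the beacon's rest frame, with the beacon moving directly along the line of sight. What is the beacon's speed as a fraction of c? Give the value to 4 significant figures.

f_obs/f_src = √((1−β)/(1+β)) = 0.3003  ⇒  (1−β)/(1+β) = 0.0901801
β = |1 − D²|/(1 + D²) = |1 − 0.0901801|/(1 + 0.0901801) = 0.8346

β ≈ 0.8346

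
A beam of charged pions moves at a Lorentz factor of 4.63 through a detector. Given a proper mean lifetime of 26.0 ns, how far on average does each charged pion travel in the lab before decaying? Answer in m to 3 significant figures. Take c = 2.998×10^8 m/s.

d ≈ 35.2 m

β = √(1 − 1/γ²) = √(1 − 1/4.63²) = 0.97640
Dilated lifetime: Δt = γτ₀ = 4.63 × 26.0 ns = 120.38 ns
d = vΔt = 0.97640c × 120.38 ns = 2.9272×10^8 m/s × 1.2038×10^-7 s = 35.2 m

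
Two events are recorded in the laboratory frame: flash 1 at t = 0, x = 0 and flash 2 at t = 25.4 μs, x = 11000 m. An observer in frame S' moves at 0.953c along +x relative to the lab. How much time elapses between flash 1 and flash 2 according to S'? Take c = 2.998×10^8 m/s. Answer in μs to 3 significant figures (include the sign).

Δt' ≈ -31.6 μs

γ = 1/√(1 − 0.953²) = 3.3007
Δt' = γ(Δt − vΔx/c²) = 3.3007 × (25.4 μs − 0.953×11000 m / (2.998×10^8 m/s))
= 3.3007 × (-9.5666 μs) = -31.6 μs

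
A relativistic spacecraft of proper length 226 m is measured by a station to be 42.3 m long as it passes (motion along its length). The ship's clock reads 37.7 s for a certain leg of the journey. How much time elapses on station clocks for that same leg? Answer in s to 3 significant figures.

Δt ≈ 201 s

Length contraction ⇒ γ = L₀/L = 226/42.3 = 5.3428
Time dilation: Δt = γτ₀ = 5.3428 × 37.7 s = 201 s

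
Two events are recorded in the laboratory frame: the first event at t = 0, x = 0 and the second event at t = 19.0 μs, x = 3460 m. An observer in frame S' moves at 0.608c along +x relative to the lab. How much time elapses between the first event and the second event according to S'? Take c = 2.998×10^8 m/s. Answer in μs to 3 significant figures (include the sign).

Δt' ≈ 15.1 μs

γ = 1/√(1 − 0.608²) = 1.2595
Δt' = γ(Δt − vΔx/c²) = 1.2595 × (19.0 μs − 0.608×3460 m / (2.998×10^8 m/s))
= 1.2595 × (11.983 μs) = 15.1 μs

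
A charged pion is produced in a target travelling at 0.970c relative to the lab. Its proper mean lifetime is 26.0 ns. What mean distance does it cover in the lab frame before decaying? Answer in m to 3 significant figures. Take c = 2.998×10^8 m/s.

d ≈ 31.1 m

γ = 1/√(1 − 0.970²) = 4.1135
Dilated lifetime: Δt = γτ₀ = 4.1135 × 26.0 ns = 106.95 ns
d = vΔt = 0.970c × 106.95 ns = 2.9081×10^8 m/s × 1.0695×10^-7 s = 31.1 m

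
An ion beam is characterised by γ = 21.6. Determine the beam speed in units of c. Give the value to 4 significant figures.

β ≈ 0.9989

β = √(1 − 1/γ²) = √(1 − 1/21.6²) = √(0.997857) = 0.9989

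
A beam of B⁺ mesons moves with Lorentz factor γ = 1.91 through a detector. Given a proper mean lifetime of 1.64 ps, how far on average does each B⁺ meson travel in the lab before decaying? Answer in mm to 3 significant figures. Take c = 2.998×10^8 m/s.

d ≈ 0.800 mm

β = √(1 − 1/γ²) = √(1 − 1/1.91²) = 0.85199
Dilated lifetime: Δt = γτ₀ = 1.91 × 1.64 ps = 3.1324 ps
d = vΔt = 0.85199c × 3.1324 ps = 2.5543×10^8 m/s × 3.1324×10^-12 s = 0.800 mm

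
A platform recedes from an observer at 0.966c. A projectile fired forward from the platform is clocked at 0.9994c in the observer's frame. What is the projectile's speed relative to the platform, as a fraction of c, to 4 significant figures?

Inverse velocity addition: u' = (u − v)/(1 − uv/c²)
= (0.9994 − 0.966)/(1 − 0.9994×0.966) = 0.03340/0.0345796 = 0.9659

u' ≈ 0.9659c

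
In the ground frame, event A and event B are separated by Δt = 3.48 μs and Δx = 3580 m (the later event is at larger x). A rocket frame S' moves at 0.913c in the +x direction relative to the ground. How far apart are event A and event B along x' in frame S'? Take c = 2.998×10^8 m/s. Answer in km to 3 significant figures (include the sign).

Δx' ≈ 6.44 km

γ = 1/√(1 − 0.913²) = 2.4512
Δx' = γ(Δx − vΔt) = 2.4512 × (3580 m − 0.913×(2.998×10^8 m/s)×3.48×10^-6 s)
= 2.4512 × (2627.5 m) = 6.44 km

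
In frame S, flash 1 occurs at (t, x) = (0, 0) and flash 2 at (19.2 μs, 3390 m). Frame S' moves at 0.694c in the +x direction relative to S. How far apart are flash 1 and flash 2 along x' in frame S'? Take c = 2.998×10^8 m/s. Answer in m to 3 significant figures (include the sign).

γ = 1/√(1 − 0.694²) = 1.3889
Δx' = γ(Δx − vΔt) = 1.3889 × (3390 m − 0.694×(2.998×10^8 m/s)×19.2×10^-6 s)
= 1.3889 × (-604.78 m) = -840 m

Δx' ≈ -840 m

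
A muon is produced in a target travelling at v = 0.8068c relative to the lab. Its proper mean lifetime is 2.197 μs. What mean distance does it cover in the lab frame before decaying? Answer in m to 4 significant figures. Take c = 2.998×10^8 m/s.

d ≈ 899.4 m

γ = 1/√(1 − 0.8068²) = 1.69255
Dilated lifetime: Δt = γτ₀ = 1.69255 × 2.197 μs = 3.71853 μs
d = vΔt = 0.8068c × 3.71853 μs = 2.41879×10^8 m/s × 3.71853×10^-6 s = 899.4 m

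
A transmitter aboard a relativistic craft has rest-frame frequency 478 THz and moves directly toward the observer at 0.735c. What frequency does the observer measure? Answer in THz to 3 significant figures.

f_obs ≈ 1220 THz

Relativistic Doppler: f_obs = f_src √((1+β)/(1−β))
= 478 × √(1.7350/0.26500) = 478 × 2.5587 = 1220 THz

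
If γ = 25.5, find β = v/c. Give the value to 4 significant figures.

β ≈ 0.9992

β = √(1 − 1/γ²) = √(1 − 1/25.5²) = √(0.998462) = 0.9992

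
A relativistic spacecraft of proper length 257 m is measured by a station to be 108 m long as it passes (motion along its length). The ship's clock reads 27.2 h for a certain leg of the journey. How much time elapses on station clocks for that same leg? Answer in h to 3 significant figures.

Δt ≈ 64.7 h

Length contraction ⇒ γ = L₀/L = 257/108 = 2.3796
Time dilation: Δt = γτ₀ = 2.3796 × 27.2 h = 64.7 h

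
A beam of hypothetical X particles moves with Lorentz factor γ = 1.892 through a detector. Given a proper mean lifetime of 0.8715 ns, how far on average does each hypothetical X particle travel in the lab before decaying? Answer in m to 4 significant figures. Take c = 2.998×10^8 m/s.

d ≈ 0.4196 m

β = √(1 − 1/γ²) = √(1 − 1/1.892²) = 0.848908
Dilated lifetime: Δt = γτ₀ = 1.892 × 0.8715 ns = 1.64888 ns
d = vΔt = 0.848908c × 1.64888 ns = 2.54503×10^8 m/s × 1.64888×10^-9 s = 0.4196 m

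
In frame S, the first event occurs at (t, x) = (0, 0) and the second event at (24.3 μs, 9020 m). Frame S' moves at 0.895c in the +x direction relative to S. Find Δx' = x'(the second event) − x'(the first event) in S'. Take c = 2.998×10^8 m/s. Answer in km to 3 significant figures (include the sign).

Δx' ≈ 5.60 km

γ = 1/√(1 − 0.895²) = 2.2418
Δx' = γ(Δx − vΔt) = 2.2418 × (9020 m − 0.895×(2.998×10^8 m/s)×24.3×10^-6 s)
= 2.2418 × (2499.8 m) = 5.60 km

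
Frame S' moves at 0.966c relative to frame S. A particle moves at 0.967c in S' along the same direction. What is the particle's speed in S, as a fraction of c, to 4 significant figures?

u ≈ 0.9994c

Relativistic velocity addition: u = (u' + v)/(1 + u'v/c²)
= (0.967 + 0.966)/(1 + 0.967×0.966) = 1.933/1.93412 = 0.9994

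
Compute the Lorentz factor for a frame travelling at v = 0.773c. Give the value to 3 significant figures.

γ = 1/√(1 − β²) = 1/√(1 − 0.773²) = 1/√(0.40247) = 1.58

γ ≈ 1.58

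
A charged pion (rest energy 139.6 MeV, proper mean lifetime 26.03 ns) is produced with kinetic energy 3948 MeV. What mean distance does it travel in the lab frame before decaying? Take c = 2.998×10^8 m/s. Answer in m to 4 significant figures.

γ = 1 + K/(m₀c²) = 1 + 3948/139.6 = 29.2808
β = √(1 − 1/γ²) = 0.999417
Dilated lifetime: γτ₀ = 29.2808 × 26.03 ns = 762.179 ns
d = βc·γτ₀ = 0.999417 × (2.998×10^8 m/s) × 7.62179×10^-7 s = 228.4 m

d ≈ 228.4 m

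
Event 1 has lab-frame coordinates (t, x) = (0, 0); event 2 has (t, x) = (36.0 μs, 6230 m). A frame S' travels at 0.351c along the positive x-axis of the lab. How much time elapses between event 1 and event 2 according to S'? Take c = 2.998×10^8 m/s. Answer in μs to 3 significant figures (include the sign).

Δt' ≈ 30.7 μs

γ = 1/√(1 − 0.351²) = 1.0679
Δt' = γ(Δt − vΔx/c²) = 1.0679 × (36.0 μs − 0.351×6230 m / (2.998×10^8 m/s))
= 1.0679 × (28.706 μs) = 30.7 μs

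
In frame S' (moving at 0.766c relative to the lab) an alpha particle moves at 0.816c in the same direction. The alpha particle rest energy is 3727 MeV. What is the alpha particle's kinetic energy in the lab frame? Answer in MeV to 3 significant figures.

K ≈ 12600 MeV

u_lab = (0.816 + 0.766)/(1 + 0.816×0.766) = 0.973505
γ = 1/√(1 − 0.973505²) = 4.3732
K = (γ − 1)m₀c² = (4.3732 − 1) × 3727 = 3.3732 × 3727 = 12600 MeV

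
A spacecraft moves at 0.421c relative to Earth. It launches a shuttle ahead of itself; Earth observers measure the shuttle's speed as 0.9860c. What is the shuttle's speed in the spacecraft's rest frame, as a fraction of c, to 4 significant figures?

Inverse velocity addition: u' = (u − v)/(1 − uv/c²)
= (0.9860 − 0.421)/(1 − 0.9860×0.421) = 0.5650/0.584894 = 0.9660

u' ≈ 0.9660c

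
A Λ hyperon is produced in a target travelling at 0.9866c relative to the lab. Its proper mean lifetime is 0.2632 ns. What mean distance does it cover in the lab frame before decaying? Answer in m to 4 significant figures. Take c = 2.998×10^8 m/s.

γ = 1/√(1 − 0.9866²) = 6.12904
Dilated lifetime: Δt = γτ₀ = 6.12904 × 0.2632 ns = 1.61316 ns
d = vΔt = 0.9866c × 1.61316 ns = 2.95783×10^8 m/s × 1.61316×10^-9 s = 0.4771 m

d ≈ 0.4771 m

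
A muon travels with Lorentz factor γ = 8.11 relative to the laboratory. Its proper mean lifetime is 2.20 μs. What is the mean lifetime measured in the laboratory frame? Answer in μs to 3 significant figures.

Δt ≈ 17.8 μs

γ = 8.11 (given)
Time dilation: Δt = γτ₀ = 8.11 × 2.20 μs = 17.8 μs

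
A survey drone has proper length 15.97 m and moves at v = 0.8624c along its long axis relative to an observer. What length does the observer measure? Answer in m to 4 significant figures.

γ = 1/√(1 − 0.8624²) = 1.97540
Length contraction: L = L₀/γ = 15.97/1.97540 = 8.084 m

L ≈ 8.084 m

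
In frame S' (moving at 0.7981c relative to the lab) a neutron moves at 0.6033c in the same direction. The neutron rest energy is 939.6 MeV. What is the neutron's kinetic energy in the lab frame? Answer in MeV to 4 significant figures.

u_lab = (0.6033 + 0.7981)/(1 + 0.6033×0.7981) = 0.9459372
γ = 1/√(1 − 0.9459372²) = 3.08309
K = (γ − 1)m₀c² = (3.08309 − 1) × 939.6 = 2.08309 × 939.6 = 1957 MeV

K ≈ 1957 MeV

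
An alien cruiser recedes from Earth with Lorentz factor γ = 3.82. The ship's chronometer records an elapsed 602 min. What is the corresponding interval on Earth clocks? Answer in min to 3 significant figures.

γ = 3.82 (given)
Time dilation: Δt = γτ₀ = 3.82 × 602 min = 2300 min

Δt ≈ 2300 min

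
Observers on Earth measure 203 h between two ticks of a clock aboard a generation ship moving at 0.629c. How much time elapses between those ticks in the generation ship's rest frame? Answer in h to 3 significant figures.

γ = 1/√(1 − 0.629²) = 1.2863
Proper time: τ₀ = Δt/γ = 203/1.2863 = 158 h

τ₀ ≈ 158 h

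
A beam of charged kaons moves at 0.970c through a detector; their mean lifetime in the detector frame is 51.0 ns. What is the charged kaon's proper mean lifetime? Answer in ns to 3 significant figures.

τ₀ ≈ 12.4 ns

γ = 1/√(1 − 0.970²) = 4.1135
Proper time: τ₀ = Δt/γ = 51.0/4.1135 = 12.4 ns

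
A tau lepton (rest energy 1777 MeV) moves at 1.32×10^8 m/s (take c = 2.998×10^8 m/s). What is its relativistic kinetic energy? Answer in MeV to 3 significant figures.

K ≈ 202 MeV

β = v/c = 1.32×10^8 / 2.998×10^8 = 0.44029
γ = 1/√(1 − 0.44029²) = 1.1138
K = (γ − 1)m₀c² = (1.1138 − 1) × 1777 MeV = 0.11377 × 1777 MeV = 202 MeV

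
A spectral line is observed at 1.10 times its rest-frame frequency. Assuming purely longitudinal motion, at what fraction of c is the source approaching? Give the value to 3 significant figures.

β ≈ 0.0950

f_obs/f_src = √((1+β)/(1−β)) = 1.10  ⇒  (1+β)/(1−β) = 1.2100
β = |1 − D²|/(1 + D²) = |1 − 1.2100|/(1 + 1.2100) = 0.0950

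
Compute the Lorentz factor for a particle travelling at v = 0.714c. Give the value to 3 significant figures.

γ = 1/√(1 − β²) = 1/√(1 − 0.714²) = 1/√(0.49020) = 1.43

γ ≈ 1.43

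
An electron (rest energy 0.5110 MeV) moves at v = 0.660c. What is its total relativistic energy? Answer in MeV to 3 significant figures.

E ≈ 0.680 MeV

γ = 1/√(1 − 0.660²) = 1.3311
E = γm₀c² = 1.3311 × 0.5110 MeV = 0.680 MeV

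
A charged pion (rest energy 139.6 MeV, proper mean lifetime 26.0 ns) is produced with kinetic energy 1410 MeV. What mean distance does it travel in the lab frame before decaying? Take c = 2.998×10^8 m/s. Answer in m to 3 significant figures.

d ≈ 86.2 m

γ = 1 + K/(m₀c²) = 1 + 1410/139.6 = 11.100
β = √(1 − 1/γ²) = 0.99593
Dilated lifetime: γτ₀ = 11.100 × 26.0 ns = 288.61 ns
d = βc·γτ₀ = 0.99593 × (2.998×10^8 m/s) × 2.8861×10^-7 s = 86.2 m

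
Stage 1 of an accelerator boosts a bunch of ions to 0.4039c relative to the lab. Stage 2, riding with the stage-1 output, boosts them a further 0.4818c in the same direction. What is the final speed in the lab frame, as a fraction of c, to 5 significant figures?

u ≈ 0.74142c

Compose boost 2: (0.4818 + 0.4039)/(1 + 0.4818×0.4039) = 0.88570/1.194599 = 0.74142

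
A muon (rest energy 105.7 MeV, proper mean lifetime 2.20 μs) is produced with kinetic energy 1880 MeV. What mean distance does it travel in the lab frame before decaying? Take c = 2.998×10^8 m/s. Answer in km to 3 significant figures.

γ = 1 + K/(m₀c²) = 1 + 1880/105.7 = 18.786
β = √(1 − 1/γ²) = 0.99858
Dilated lifetime: γτ₀ = 18.786 × 2.20 μs = 41.330 μs
d = βc·γτ₀ = 0.99858 × (2.998×10^8 m/s) × 4.1330×10^-5 s = 12.4 km

d ≈ 12.4 km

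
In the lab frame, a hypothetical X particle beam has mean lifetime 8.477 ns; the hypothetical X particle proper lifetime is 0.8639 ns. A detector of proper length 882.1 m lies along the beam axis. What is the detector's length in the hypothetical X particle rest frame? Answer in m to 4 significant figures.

Time dilation ⇒ γ = Δt/τ₀ = 8.477/0.8639 = 9.81248
Length contraction: L = L₀/γ = 882.1/9.81248 = 89.90 m

L ≈ 89.90 m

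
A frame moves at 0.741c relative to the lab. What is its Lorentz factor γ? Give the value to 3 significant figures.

γ ≈ 1.49

γ = 1/√(1 − β²) = 1/√(1 − 0.741²) = 1/√(0.45092) = 1.49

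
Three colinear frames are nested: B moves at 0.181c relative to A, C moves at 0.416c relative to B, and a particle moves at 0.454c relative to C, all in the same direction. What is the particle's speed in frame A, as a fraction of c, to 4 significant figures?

Compose boost 2: (0.416 + 0.181)/(1 + 0.416×0.181) = 0.5970/1.07530 = 0.555196
Compose boost 3: (0.454 + 0.555196)/(1 + 0.454×0.555196) = 1.00920/1.25206 = 0.8060

u ≈ 0.8060c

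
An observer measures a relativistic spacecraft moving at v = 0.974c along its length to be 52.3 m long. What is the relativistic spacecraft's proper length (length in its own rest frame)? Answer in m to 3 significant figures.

γ = 1/√(1 − 0.974²) = 4.4141
L₀ = γL = 4.4141 × 52.3 = 231 m

L₀ ≈ 231 m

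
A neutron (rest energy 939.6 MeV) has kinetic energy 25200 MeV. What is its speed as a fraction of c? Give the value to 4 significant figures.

β ≈ 0.9994

γ = 1 + K/(m₀c²) = 1 + 25200/939.6 = 27.8199
β = √(1 − 1/γ²) = 0.9994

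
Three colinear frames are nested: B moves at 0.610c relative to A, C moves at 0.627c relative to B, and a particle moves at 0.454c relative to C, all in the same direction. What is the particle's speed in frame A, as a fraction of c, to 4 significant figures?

Compose boost 2: (0.627 + 0.610)/(1 + 0.627×0.610) = 1.237/1.38247 = 0.894775
Compose boost 3: (0.454 + 0.894775)/(1 + 0.454×0.894775) = 1.34878/1.40623 = 0.9591

u ≈ 0.9591c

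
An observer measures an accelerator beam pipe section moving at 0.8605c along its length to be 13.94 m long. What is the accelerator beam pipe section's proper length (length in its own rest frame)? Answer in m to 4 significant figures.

γ = 1/√(1 − 0.8605²) = 1.96290
L₀ = γL = 1.96290 × 13.94 = 27.36 m

L₀ ≈ 27.36 m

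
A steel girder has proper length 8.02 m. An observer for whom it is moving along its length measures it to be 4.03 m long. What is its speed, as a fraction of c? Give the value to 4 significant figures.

γ = L₀/L = 8.02/4.03 = 1.99007
β = √(1 − 1/γ²) = 0.8646

β ≈ 0.8646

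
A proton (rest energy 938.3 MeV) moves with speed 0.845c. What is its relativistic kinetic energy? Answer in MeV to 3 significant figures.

γ = 1/√(1 − 0.845²) = 1.8700
K = (γ − 1)m₀c² = (1.8700 − 1) × 938.3 MeV = 0.86998 × 938.3 MeV = 816 MeV

K ≈ 816 MeV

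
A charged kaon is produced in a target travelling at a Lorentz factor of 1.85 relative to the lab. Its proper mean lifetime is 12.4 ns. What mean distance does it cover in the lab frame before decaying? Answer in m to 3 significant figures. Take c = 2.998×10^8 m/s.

β = √(1 − 1/γ²) = √(1 − 1/1.85²) = 0.84132
Dilated lifetime: Δt = γτ₀ = 1.85 × 12.4 ns = 22.940 ns
d = vΔt = 0.84132c × 22.940 ns = 2.5223×10^8 m/s × 2.2940×10^-8 s = 5.79 m

d ≈ 5.79 m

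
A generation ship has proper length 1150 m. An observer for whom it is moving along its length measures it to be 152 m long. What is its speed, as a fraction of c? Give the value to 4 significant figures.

β ≈ 0.9912

γ = L₀/L = 1150/152 = 7.56579
β = √(1 − 1/γ²) = 0.9912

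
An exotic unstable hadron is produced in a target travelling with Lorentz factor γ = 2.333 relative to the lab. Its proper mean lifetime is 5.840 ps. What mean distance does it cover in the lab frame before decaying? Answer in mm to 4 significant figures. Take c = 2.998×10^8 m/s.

d ≈ 3.690 mm

β = √(1 − 1/γ²) = √(1 − 1/2.333²) = 0.903479
Dilated lifetime: Δt = γτ₀ = 2.333 × 5.840 ps = 13.6247 ps
d = vΔt = 0.903479c × 13.6247 ps = 2.70863×10^8 m/s × 1.36247×10^-11 s = 3.690 mm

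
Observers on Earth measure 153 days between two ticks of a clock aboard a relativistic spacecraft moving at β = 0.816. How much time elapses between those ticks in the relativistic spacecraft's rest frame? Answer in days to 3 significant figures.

γ = 1/√(1 − 0.816²) = 1.7299
Proper time: τ₀ = Δt/γ = 153/1.7299 = 88.4 days

τ₀ ≈ 88.4 days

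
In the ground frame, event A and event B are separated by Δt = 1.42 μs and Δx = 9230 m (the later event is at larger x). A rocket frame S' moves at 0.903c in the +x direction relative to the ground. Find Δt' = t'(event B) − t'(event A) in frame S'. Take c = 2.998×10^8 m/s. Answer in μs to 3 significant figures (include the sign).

γ = 1/√(1 − 0.903²) = 2.3275
Δt' = γ(Δt − vΔx/c²) = 2.3275 × (1.42 μs − 0.903×9230 m / (2.998×10^8 m/s))
= 2.3275 × (-26.381 μs) = -61.4 μs

Δt' ≈ -61.4 μs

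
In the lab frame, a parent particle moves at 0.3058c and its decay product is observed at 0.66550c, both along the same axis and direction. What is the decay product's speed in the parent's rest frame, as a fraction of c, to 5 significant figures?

Inverse velocity addition: u' = (u − v)/(1 − uv/c²)
= (0.66550 − 0.3058)/(1 − 0.66550×0.3058) = 0.35970/0.7964901 = 0.45161

u' ≈ 0.45161c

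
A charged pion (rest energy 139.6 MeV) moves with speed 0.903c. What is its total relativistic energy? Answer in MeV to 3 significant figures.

γ = 1/√(1 − 0.903²) = 2.3275
E = γm₀c² = 2.3275 × 139.6 MeV = 325 MeV

E ≈ 325 MeV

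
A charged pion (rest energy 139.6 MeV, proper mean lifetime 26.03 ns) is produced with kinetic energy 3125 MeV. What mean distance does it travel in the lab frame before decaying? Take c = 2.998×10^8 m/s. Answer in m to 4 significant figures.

γ = 1 + K/(m₀c²) = 1 + 3125/139.6 = 23.3854
β = √(1 − 1/γ²) = 0.999085
Dilated lifetime: γτ₀ = 23.3854 × 26.03 ns = 608.722 ns
d = βc·γτ₀ = 0.999085 × (2.998×10^8 m/s) × 6.08722×10^-7 s = 182.3 m

d ≈ 182.3 m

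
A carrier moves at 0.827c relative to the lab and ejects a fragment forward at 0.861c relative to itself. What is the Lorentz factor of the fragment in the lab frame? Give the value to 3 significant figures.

u_lab = (0.861 + 0.827)/(1 + 0.861×0.827) = 1.688/1.71205 = 0.985954
γ = 1/√(1 − 0.985954²) = 5.99

γ ≈ 5.99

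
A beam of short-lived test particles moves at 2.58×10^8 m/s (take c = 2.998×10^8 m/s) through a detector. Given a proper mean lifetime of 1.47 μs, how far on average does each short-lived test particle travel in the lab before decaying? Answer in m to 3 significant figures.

d ≈ 745 m

β = v/c = 2.58×10^8 / 2.998×10^8 = 0.86057
γ = 1/√(1 − 0.86057²) = 1.9634
Dilated lifetime: Δt = γτ₀ = 1.9634 × 1.47 μs = 2.8862 μs
d = vΔt = 0.86057c × 2.8862 μs = 2.5800×10^8 m/s × 2.8862×10^-6 s = 745 m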